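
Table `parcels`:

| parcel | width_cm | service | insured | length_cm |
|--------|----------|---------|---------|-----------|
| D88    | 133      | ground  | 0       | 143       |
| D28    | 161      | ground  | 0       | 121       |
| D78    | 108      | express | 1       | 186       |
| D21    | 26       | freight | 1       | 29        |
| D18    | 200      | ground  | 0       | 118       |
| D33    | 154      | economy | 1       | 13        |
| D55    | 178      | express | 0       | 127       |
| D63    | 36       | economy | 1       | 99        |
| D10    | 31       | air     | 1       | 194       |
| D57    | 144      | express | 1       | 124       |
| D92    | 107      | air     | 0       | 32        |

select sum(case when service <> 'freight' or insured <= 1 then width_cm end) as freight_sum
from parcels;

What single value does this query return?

parcel=D88: ✓ → 133
parcel=D28: ✓ → 161
parcel=D78: ✓ → 108
parcel=D21: ✓ → 26
parcel=D18: ✓ → 200
parcel=D33: ✓ → 154
parcel=D55: ✓ → 178
parcel=D63: ✓ → 36
parcel=D10: ✓ → 31
parcel=D57: ✓ → 144
parcel=D92: ✓ → 107
freight_sum = 133 + 161 + 108 + 26 + 200 + 154 + 178 + 36 + 31 + 144 + 107 = 1278

1278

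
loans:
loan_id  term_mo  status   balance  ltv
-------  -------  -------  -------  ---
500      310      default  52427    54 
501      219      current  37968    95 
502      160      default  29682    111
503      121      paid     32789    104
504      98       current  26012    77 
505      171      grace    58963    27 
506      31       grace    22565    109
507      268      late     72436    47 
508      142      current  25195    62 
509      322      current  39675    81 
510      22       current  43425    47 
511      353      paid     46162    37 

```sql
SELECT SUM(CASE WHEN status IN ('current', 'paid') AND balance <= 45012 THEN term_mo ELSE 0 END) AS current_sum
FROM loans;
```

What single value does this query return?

loan_id=500: ✗
loan_id=501: ✓ → 219
loan_id=502: ✗
loan_id=503: ✓ → 121
loan_id=504: ✓ → 98
loan_id=505: ✗
loan_id=506: ✗
loan_id=507: ✗
loan_id=508: ✓ → 142
loan_id=509: ✓ → 322
loan_id=510: ✓ → 22
loan_id=511: ✗
current_sum = 219 + 121 + 98 + 142 + 322 + 22 = 924

924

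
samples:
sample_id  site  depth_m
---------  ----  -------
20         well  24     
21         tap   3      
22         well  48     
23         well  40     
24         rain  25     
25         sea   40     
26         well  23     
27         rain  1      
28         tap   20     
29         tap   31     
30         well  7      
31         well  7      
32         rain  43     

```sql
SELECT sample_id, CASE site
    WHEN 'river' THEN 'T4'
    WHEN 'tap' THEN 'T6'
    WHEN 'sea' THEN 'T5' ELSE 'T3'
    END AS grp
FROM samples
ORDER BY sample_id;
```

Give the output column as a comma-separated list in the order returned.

T3, T6, T3, T3, T3, T5, T3, T3, T6, T6, T3, T3, T3

sample_id=20: ELSE → T3
sample_id=21: site='tap' → T6
sample_id=22: ELSE → T3
sample_id=23: ELSE → T3
sample_id=24: ELSE → T3
sample_id=25: site='sea' → T5
sample_id=26: ELSE → T3
sample_id=27: ELSE → T3
sample_id=28: site='tap' → T6
sample_id=29: site='tap' → T6
sample_id=30: ELSE → T3
sample_id=31: ELSE → T3
sample_id=32: ELSE → T3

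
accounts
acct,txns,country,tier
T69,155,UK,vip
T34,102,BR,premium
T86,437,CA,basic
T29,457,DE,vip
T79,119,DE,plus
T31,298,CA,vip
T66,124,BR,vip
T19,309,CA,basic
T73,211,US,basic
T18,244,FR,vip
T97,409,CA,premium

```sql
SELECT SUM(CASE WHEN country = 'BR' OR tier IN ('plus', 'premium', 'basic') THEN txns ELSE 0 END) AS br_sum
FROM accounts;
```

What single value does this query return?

acct=T69: ✗
acct=T34: ✓ → 102
acct=T86: ✓ → 437
acct=T29: ✗
acct=T79: ✓ → 119
acct=T31: ✗
acct=T66: ✓ → 124
acct=T19: ✓ → 309
acct=T73: ✓ → 211
acct=T18: ✗
acct=T97: ✓ → 409
br_sum = 102 + 437 + 119 + 124 + 309 + 211 + 409 = 1711

1711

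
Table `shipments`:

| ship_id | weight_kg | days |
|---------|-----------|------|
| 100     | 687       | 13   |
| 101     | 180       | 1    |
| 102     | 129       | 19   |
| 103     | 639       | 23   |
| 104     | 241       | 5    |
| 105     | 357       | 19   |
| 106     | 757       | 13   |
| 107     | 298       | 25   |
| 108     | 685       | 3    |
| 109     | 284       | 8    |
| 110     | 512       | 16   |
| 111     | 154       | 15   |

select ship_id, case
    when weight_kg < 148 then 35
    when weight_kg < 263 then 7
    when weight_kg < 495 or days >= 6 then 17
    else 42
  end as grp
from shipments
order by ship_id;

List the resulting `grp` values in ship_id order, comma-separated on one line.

ship_id=100: weight_kg < 495 or days >= 6 → 17
ship_id=101: weight_kg < 263 → 7
ship_id=102: weight_kg < 148 → 35
ship_id=103: weight_kg < 495 or days >= 6 → 17
ship_id=104: weight_kg < 263 → 7
ship_id=105: weight_kg < 495 or days >= 6 → 17
ship_id=106: weight_kg < 495 or days >= 6 → 17
ship_id=107: weight_kg < 495 or days >= 6 → 17
ship_id=108: ELSE → 42
ship_id=109: weight_kg < 495 or days >= 6 → 17
ship_id=110: weight_kg < 495 or days >= 6 → 17
ship_id=111: weight_kg < 263 → 7

17, 7, 35, 17, 7, 17, 17, 17, 42, 17, 17, 7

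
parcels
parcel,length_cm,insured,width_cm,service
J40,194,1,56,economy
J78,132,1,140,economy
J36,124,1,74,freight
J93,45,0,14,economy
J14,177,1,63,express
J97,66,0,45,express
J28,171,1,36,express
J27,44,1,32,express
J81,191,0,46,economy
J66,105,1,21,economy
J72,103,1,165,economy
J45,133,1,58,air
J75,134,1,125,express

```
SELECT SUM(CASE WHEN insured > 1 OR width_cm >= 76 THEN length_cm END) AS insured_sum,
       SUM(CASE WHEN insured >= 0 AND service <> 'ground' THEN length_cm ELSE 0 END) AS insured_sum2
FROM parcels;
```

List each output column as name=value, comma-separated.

insured_sum=369, insured_sum2=1619

[insured_sum: insured > 1 OR width_cm >= 76]
parcel=J40: ✗
parcel=J78: ✓ → 132
parcel=J36: ✗
parcel=J93: ✗
parcel=J14: ✗
parcel=J97: ✗
parcel=J28: ✗
parcel=J27: ✗
parcel=J81: ✗
parcel=J66: ✗
parcel=J72: ✓ → 103
parcel=J45: ✗
parcel=J75: ✓ → 134
insured_sum = 132 + 103 + 134 = 369
—
[insured_sum2: insured >= 0 AND service <> 'ground']
parcel=J40: ✓ → 194
parcel=J78: ✓ → 132
parcel=J36: ✓ → 124
parcel=J93: ✓ → 45
parcel=J14: ✓ → 177
parcel=J97: ✓ → 66
parcel=J28: ✓ → 171
parcel=J27: ✓ → 44
parcel=J81: ✓ → 191
parcel=J66: ✓ → 105
parcel=J72: ✓ → 103
parcel=J45: ✓ → 133
parcel=J75: ✓ → 134
insured_sum2 = 194 + 132 + 124 + 45 + 177 + 66 + 171 + 44 + 191 + 105 + 103 + 133 + 134 = 1619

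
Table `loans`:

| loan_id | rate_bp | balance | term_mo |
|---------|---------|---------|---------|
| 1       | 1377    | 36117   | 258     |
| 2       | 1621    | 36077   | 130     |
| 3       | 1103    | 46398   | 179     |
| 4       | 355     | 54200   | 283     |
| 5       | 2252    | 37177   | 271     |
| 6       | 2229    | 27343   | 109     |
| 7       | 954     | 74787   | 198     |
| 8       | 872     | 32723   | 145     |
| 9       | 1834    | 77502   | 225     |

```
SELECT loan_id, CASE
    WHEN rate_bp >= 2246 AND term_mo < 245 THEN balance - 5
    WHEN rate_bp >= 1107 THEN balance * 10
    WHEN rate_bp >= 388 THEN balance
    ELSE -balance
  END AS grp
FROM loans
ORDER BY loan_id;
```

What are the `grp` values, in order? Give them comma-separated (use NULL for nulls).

loan_id=1: rate_bp >= 1107 → 361170
loan_id=2: rate_bp >= 1107 → 360770
loan_id=3: rate_bp >= 388 → 46398
loan_id=4: ELSE → -54200
loan_id=5: rate_bp >= 1107 → 371770
loan_id=6: rate_bp >= 1107 → 273430
loan_id=7: rate_bp >= 388 → 74787
loan_id=8: rate_bp >= 388 → 32723
loan_id=9: rate_bp >= 1107 → 775020

361170, 360770, 46398, -54200, 371770, 273430, 74787, 32723, 775020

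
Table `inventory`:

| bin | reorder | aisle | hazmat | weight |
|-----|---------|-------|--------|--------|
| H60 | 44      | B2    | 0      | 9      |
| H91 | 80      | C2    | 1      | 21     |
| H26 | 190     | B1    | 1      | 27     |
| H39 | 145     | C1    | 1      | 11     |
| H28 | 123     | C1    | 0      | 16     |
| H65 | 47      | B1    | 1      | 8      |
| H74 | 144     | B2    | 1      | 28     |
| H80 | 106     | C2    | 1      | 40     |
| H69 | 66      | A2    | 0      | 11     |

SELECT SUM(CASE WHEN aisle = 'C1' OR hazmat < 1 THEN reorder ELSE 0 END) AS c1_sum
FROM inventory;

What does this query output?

bin=H60: ✓ → 44
bin=H91: ✗
bin=H26: ✗
bin=H39: ✓ → 145
bin=H28: ✓ → 123
bin=H65: ✗
bin=H74: ✗
bin=H80: ✗
bin=H69: ✓ → 66
c1_sum = 44 + 145 + 123 + 66 = 378

378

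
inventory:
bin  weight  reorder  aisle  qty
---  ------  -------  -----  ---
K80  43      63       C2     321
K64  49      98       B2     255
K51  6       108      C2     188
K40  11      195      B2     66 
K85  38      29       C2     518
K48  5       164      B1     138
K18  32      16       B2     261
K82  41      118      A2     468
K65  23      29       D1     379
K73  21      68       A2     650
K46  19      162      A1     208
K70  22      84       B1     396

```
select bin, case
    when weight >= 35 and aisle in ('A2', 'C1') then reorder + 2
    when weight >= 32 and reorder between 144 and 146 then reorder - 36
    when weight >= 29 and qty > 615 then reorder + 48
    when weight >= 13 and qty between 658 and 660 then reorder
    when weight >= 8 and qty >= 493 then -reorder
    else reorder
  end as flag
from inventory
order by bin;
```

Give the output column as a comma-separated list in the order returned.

bin=K18: ELSE → 16
bin=K40: ELSE → 195
bin=K46: ELSE → 162
bin=K48: ELSE → 164
bin=K51: ELSE → 108
bin=K64: ELSE → 98
bin=K65: ELSE → 29
bin=K70: ELSE → 84
bin=K73: weight >= 8 and qty >= 493 → -68
bin=K80: ELSE → 63
bin=K82: weight >= 35 and aisle in ('A2', 'C1') → 120
bin=K85: weight >= 8 and qty >= 493 → -29

16, 195, 162, 164, 108, 98, 29, 84, -68, 63, 120, -29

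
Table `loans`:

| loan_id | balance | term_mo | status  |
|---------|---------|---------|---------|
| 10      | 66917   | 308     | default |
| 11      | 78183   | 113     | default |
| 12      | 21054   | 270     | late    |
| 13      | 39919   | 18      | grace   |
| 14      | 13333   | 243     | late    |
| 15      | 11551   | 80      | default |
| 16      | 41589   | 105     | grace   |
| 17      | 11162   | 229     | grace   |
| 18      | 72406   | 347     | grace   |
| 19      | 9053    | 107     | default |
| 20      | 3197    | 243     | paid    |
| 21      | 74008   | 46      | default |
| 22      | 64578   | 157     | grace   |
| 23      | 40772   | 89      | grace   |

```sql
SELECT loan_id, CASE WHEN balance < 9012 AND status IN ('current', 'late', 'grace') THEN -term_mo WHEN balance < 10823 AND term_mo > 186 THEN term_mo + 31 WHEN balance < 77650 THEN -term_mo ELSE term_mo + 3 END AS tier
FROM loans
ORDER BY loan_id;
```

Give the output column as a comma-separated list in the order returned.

-308, 116, -270, -18, -243, -80, -105, -229, -347, -107, 274, -46, -157, -89

loan_id=10: balance < 77650 → -308
loan_id=11: ELSE → 116
loan_id=12: balance < 77650 → -270
loan_id=13: balance < 77650 → -18
loan_id=14: balance < 77650 → -243
loan_id=15: balance < 77650 → -80
loan_id=16: balance < 77650 → -105
loan_id=17: balance < 77650 → -229
loan_id=18: balance < 77650 → -347
loan_id=19: balance < 77650 → -107
loan_id=20: balance < 10823 AND term_mo > 186 → 274
loan_id=21: balance < 77650 → -46
loan_id=22: balance < 77650 → -157
loan_id=23: balance < 77650 → -89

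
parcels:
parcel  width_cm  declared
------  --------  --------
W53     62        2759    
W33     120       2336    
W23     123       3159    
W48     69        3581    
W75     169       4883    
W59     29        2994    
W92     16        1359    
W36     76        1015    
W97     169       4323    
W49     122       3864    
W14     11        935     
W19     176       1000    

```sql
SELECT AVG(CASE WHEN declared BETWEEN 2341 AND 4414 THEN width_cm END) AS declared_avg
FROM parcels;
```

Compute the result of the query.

parcel=W53: ✓ → 62
parcel=W33: ✗
parcel=W23: ✓ → 123
parcel=W48: ✓ → 69
parcel=W75: ✗
parcel=W59: ✓ → 29
parcel=W92: ✗
parcel=W36: ✗
parcel=W97: ✓ → 169
parcel=W49: ✓ → 122
parcel=W14: ✗
parcel=W19: ✗
declared_avg = (62 + 123 + 69 + 29 + 169 + 122) / 6 = 95.6666666667

95.6666666667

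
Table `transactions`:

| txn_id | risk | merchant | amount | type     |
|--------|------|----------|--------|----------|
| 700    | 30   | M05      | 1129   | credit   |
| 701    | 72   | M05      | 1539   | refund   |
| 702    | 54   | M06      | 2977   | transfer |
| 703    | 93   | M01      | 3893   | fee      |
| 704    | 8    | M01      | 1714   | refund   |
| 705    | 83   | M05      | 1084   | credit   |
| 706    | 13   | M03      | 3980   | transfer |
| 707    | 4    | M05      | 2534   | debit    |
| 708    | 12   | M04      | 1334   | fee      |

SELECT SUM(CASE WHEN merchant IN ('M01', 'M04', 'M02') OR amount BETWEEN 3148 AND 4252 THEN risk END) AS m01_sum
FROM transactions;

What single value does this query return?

txn_id=700: ✗
txn_id=701: ✗
txn_id=702: ✗
txn_id=703: ✓ → 93
txn_id=704: ✓ → 8
txn_id=705: ✗
txn_id=706: ✓ → 13
txn_id=707: ✗
txn_id=708: ✓ → 12
m01_sum = 93 + 8 + 13 + 12 = 126

126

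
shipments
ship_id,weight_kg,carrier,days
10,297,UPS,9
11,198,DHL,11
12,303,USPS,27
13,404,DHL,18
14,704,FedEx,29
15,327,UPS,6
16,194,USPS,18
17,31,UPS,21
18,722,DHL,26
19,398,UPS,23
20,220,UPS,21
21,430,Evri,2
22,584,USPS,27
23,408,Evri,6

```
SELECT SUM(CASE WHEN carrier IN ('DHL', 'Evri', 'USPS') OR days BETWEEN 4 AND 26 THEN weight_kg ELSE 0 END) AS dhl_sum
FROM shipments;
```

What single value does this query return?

4516

ship_id=10: ✓ → 297
ship_id=11: ✓ → 198
ship_id=12: ✓ → 303
ship_id=13: ✓ → 404
ship_id=14: ✗
ship_id=15: ✓ → 327
ship_id=16: ✓ → 194
ship_id=17: ✓ → 31
ship_id=18: ✓ → 722
ship_id=19: ✓ → 398
ship_id=20: ✓ → 220
ship_id=21: ✓ → 430
ship_id=22: ✓ → 584
ship_id=23: ✓ → 408
dhl_sum = 297 + 198 + 303 + 404 + 327 + 194 + 31 + 722 + 398 + 220 + 430 + 584 + 408 = 4516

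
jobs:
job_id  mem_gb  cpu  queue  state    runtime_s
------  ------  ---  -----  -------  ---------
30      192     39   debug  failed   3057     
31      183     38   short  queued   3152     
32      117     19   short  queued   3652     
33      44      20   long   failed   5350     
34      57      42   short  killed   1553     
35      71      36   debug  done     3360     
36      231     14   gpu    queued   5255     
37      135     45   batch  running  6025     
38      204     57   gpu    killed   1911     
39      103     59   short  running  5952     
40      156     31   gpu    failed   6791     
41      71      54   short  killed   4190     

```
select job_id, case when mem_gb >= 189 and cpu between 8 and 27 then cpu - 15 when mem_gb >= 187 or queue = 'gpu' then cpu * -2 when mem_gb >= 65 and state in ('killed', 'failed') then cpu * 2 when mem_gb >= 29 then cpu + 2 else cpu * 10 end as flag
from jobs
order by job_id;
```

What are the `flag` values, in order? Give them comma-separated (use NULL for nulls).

-78, 40, 21, 22, 44, 38, -1, 47, -114, 61, -62, 108

job_id=30: mem_gb >= 187 or queue = 'gpu' → -78
job_id=31: mem_gb >= 29 → 40
job_id=32: mem_gb >= 29 → 21
job_id=33: mem_gb >= 29 → 22
job_id=34: mem_gb >= 29 → 44
job_id=35: mem_gb >= 29 → 38
job_id=36: mem_gb >= 189 and cpu between 8 and 27 → -1
job_id=37: mem_gb >= 29 → 47
job_id=38: mem_gb >= 187 or queue = 'gpu' → -114
job_id=39: mem_gb >= 29 → 61
job_id=40: mem_gb >= 187 or queue = 'gpu' → -62
job_id=41: mem_gb >= 65 and state in ('killed', 'failed') → 108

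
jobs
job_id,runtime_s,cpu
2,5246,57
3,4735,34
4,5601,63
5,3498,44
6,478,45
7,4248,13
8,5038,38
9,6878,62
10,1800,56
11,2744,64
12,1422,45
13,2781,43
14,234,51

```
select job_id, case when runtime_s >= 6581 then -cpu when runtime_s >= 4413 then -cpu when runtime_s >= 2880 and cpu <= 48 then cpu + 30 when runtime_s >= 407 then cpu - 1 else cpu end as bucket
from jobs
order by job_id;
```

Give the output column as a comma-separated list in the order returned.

job_id=2: runtime_s >= 4413 → -57
job_id=3: runtime_s >= 4413 → -34
job_id=4: runtime_s >= 4413 → -63
job_id=5: runtime_s >= 2880 and cpu <= 48 → 74
job_id=6: runtime_s >= 407 → 44
job_id=7: runtime_s >= 2880 and cpu <= 48 → 43
job_id=8: runtime_s >= 4413 → -38
job_id=9: runtime_s >= 6581 → -62
job_id=10: runtime_s >= 407 → 55
job_id=11: runtime_s >= 407 → 63
job_id=12: runtime_s >= 407 → 44
job_id=13: runtime_s >= 407 → 42
job_id=14: ELSE → 51

-57, -34, -63, 74, 44, 43, -38, -62, 55, 63, 44, 42, 51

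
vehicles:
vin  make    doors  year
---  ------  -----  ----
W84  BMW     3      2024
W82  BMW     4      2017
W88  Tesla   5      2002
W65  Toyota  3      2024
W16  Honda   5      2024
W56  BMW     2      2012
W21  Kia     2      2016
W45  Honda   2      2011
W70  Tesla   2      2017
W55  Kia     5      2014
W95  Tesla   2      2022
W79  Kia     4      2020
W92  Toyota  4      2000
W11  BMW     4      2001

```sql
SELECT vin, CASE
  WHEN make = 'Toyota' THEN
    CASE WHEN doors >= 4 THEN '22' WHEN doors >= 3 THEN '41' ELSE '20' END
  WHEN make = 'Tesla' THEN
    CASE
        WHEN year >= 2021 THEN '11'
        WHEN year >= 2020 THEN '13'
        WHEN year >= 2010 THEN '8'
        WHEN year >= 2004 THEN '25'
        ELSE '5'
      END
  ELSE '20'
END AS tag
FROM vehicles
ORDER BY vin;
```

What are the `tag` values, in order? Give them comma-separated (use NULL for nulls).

20, 20, 20, 20, 20, 20, 41, 8, 20, 20, 20, 5, 22, 11

vin=W11: make='BMW' → outer ELSE → 20
vin=W16: make='Honda' → outer ELSE → 20
vin=W21: make='Kia' → outer ELSE → 20
vin=W45: make='Honda' → outer ELSE → 20
vin=W55: make='Kia' → outer ELSE → 20
vin=W56: make='BMW' → outer ELSE → 20
vin=W65: make='Toyota' → inner[doors >= 3] → 41
vin=W70: make='Tesla' → inner[year >= 2010] → 8
vin=W79: make='Kia' → outer ELSE → 20
vin=W82: make='BMW' → outer ELSE → 20
vin=W84: make='BMW' → outer ELSE → 20
vin=W88: make='Tesla' → inner[ELSE] → 5
vin=W92: make='Toyota' → inner[doors >= 4] → 22
vin=W95: make='Tesla' → inner[year >= 2021] → 11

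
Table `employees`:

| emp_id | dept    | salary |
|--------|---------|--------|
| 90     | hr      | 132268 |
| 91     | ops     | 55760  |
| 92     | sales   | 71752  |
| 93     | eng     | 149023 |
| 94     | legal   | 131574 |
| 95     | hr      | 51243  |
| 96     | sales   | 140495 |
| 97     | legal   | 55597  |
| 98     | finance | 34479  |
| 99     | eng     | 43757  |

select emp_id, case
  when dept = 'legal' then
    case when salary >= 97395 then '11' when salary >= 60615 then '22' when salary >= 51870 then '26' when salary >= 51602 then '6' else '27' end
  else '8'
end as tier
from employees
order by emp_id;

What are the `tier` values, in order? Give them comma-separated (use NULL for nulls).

8, 8, 8, 8, 11, 8, 8, 26, 8, 8

emp_id=90: dept='hr' → outer ELSE → 8
emp_id=91: dept='ops' → outer ELSE → 8
emp_id=92: dept='sales' → outer ELSE → 8
emp_id=93: dept='eng' → outer ELSE → 8
emp_id=94: dept='legal' → inner[salary >= 97395] → 11
emp_id=95: dept='hr' → outer ELSE → 8
emp_id=96: dept='sales' → outer ELSE → 8
emp_id=97: dept='legal' → inner[salary >= 51870] → 26
emp_id=98: dept='finance' → outer ELSE → 8
emp_id=99: dept='eng' → outer ELSE → 8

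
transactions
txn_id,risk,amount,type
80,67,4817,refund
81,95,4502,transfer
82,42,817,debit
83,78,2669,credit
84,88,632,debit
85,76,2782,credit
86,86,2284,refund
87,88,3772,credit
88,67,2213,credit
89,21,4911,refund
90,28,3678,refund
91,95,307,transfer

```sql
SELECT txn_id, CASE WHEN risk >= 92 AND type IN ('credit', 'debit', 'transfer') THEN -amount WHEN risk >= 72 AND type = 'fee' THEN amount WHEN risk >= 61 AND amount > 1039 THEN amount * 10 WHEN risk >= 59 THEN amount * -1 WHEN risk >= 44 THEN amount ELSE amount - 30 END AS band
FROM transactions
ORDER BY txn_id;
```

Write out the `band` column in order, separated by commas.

48170, -4502, 787, 26690, -632, 27820, 22840, 37720, 22130, 4881, 3648, -307

txn_id=80: risk >= 61 AND amount > 1039 → 48170
txn_id=81: risk >= 92 AND type IN ('credit', 'debit', 'transfer') → -4502
txn_id=82: ELSE → 787
txn_id=83: risk >= 61 AND amount > 1039 → 26690
txn_id=84: risk >= 59 → -632
txn_id=85: risk >= 61 AND amount > 1039 → 27820
txn_id=86: risk >= 61 AND amount > 1039 → 22840
txn_id=87: risk >= 61 AND amount > 1039 → 37720
txn_id=88: risk >= 61 AND amount > 1039 → 22130
txn_id=89: ELSE → 4881
txn_id=90: ELSE → 3648
txn_id=91: risk >= 92 AND type IN ('credit', 'debit', 'transfer') → -307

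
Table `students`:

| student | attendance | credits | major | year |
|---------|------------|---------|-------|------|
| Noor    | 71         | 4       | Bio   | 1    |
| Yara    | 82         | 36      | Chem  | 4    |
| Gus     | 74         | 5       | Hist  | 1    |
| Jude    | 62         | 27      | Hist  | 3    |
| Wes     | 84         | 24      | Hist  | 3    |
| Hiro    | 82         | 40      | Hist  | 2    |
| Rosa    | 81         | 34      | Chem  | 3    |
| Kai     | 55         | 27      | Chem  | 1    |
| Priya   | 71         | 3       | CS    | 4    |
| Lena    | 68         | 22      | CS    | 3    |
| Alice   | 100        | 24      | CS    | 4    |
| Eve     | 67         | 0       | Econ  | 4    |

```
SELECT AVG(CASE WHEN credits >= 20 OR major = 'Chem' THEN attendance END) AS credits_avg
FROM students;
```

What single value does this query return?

76.75

student=Noor: ✗
student=Yara: ✓ → 82
student=Gus: ✗
student=Jude: ✓ → 62
student=Wes: ✓ → 84
student=Hiro: ✓ → 82
student=Rosa: ✓ → 81
student=Kai: ✓ → 55
student=Priya: ✗
student=Lena: ✓ → 68
student=Alice: ✓ → 100
student=Eve: ✗
credits_avg = (82 + 62 + 84 + 82 + 81 + 55 + 68 + 100) / 8 = 76.75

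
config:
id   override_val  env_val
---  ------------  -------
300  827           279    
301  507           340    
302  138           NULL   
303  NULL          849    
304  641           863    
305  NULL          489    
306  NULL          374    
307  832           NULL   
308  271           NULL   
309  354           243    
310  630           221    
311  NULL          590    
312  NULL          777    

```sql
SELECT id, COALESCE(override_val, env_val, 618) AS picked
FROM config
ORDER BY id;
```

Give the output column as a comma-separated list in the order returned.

827, 507, 138, 849, 641, 489, 374, 832, 271, 354, 630, 590, 777

id=300: override_val=827 → 827
id=301: override_val=507 → 507
id=302: override_val=138 → 138
id=303: override_val=NULL, env_val=849 → 849
id=304: override_val=641 → 641
id=305: override_val=NULL, env_val=489 → 489
id=306: override_val=NULL, env_val=374 → 374
id=307: override_val=832 → 832
id=308: override_val=271 → 271
id=309: override_val=354 → 354
id=310: override_val=630 → 630
id=311: override_val=NULL, env_val=590 → 590
id=312: override_val=NULL, env_val=777 → 777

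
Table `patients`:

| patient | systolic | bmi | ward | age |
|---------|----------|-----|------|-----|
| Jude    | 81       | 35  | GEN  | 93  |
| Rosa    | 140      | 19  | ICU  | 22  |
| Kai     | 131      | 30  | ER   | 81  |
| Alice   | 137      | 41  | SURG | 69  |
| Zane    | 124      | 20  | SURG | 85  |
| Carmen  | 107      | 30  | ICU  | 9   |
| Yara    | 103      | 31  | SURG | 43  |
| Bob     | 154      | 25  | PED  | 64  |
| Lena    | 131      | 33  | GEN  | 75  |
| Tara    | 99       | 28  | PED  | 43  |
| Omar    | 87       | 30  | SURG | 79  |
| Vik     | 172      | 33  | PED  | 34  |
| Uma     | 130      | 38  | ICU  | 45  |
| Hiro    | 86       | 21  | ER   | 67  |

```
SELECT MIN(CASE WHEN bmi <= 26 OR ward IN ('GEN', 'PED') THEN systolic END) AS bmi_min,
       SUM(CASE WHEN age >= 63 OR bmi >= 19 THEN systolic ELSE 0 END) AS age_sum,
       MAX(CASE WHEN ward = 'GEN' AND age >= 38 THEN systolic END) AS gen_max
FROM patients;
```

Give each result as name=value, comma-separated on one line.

[bmi_min: bmi <= 26 OR ward IN ('GEN', 'PED')]
patient=Jude: ✓ → 81
patient=Rosa: ✓ → 140
patient=Kai: ✗
patient=Alice: ✗
patient=Zane: ✓ → 124
patient=Carmen: ✗
patient=Yara: ✗
patient=Bob: ✓ → 154
patient=Lena: ✓ → 131
patient=Tara: ✓ → 99
patient=Omar: ✗
patient=Vik: ✓ → 172
patient=Uma: ✗
patient=Hiro: ✓ → 86
bmi_min = MIN(81, 140, 124, 154, 131, 99, 172, 86) = 81
—
[age_sum: age >= 63 OR bmi >= 19]
patient=Jude: ✓ → 81
patient=Rosa: ✓ → 140
patient=Kai: ✓ → 131
patient=Alice: ✓ → 137
patient=Zane: ✓ → 124
patient=Carmen: ✓ → 107
patient=Yara: ✓ → 103
patient=Bob: ✓ → 154
patient=Lena: ✓ → 131
patient=Tara: ✓ → 99
patient=Omar: ✓ → 87
patient=Vik: ✓ → 172
patient=Uma: ✓ → 130
patient=Hiro: ✓ → 86
age_sum = 81 + 140 + 131 + 137 + 124 + 107 + 103 + 154 + 131 + 99 + 87 + 172 + 130 + 86 = 1682
—
[gen_max: ward = 'GEN' AND age >= 38]
patient=Jude: ✓ → 81
patient=Rosa: ✗
patient=Kai: ✗
patient=Alice: ✗
patient=Zane: ✗
patient=Carmen: ✗
patient=Yara: ✗
patient=Bob: ✗
patient=Lena: ✓ → 131
patient=Tara: ✗
patient=Omar: ✗
patient=Vik: ✗
patient=Uma: ✗
patient=Hiro: ✗
gen_max = MAX(81, 131) = 131

bmi_min=81, age_sum=1682, gen_max=131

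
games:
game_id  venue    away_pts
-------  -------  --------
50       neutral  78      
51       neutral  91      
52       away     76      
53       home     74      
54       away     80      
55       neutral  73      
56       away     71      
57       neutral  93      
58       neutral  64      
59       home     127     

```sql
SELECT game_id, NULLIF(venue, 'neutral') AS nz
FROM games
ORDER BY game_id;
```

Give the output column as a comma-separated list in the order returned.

NULL, NULL, away, home, away, NULL, away, NULL, NULL, home

game_id=50: venue=neutral vs neutral: equal → NULL
game_id=51: venue=neutral vs neutral: equal → NULL
game_id=52: venue=away vs neutral: differ → away
game_id=53: venue=home vs neutral: differ → home
game_id=54: venue=away vs neutral: differ → away
game_id=55: venue=neutral vs neutral: equal → NULL
game_id=56: venue=away vs neutral: differ → away
game_id=57: venue=neutral vs neutral: equal → NULL
game_id=58: venue=neutral vs neutral: equal → NULL
game_id=59: venue=home vs neutral: differ → home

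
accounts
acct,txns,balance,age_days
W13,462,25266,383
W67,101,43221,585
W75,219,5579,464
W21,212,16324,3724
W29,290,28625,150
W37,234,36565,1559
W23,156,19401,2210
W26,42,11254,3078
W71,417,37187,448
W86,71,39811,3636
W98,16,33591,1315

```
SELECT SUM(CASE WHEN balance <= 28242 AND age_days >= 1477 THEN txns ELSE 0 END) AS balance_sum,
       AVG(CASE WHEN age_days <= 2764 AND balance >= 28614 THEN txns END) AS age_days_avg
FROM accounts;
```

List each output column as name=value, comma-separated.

balance_sum=410, age_days_avg=211.6

[balance_sum: balance <= 28242 AND age_days >= 1477]
acct=W13: ✗
acct=W67: ✗
acct=W75: ✗
acct=W21: ✓ → 212
acct=W29: ✗
acct=W37: ✗
acct=W23: ✓ → 156
acct=W26: ✓ → 42
acct=W71: ✗
acct=W86: ✗
acct=W98: ✗
balance_sum = 212 + 156 + 42 = 410
—
[age_days_avg: age_days <= 2764 AND balance >= 28614]
acct=W13: ✗
acct=W67: ✓ → 101
acct=W75: ✗
acct=W21: ✗
acct=W29: ✓ → 290
acct=W37: ✓ → 234
acct=W23: ✗
acct=W26: ✗
acct=W71: ✓ → 417
acct=W86: ✗
acct=W98: ✓ → 16
age_days_avg = (101 + 290 + 234 + 417 + 16) / 5 = 211.6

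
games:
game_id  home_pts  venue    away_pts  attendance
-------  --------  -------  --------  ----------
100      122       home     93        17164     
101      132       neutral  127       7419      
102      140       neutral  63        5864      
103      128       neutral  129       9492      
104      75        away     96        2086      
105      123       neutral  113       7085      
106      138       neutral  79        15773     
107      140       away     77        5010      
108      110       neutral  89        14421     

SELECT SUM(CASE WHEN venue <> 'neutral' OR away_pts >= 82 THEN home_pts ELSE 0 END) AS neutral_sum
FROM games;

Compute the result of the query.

830

game_id=100: ✓ → 122
game_id=101: ✓ → 132
game_id=102: ✗
game_id=103: ✓ → 128
game_id=104: ✓ → 75
game_id=105: ✓ → 123
game_id=106: ✗
game_id=107: ✓ → 140
game_id=108: ✓ → 110
neutral_sum = 122 + 132 + 128 + 75 + 123 + 140 + 110 = 830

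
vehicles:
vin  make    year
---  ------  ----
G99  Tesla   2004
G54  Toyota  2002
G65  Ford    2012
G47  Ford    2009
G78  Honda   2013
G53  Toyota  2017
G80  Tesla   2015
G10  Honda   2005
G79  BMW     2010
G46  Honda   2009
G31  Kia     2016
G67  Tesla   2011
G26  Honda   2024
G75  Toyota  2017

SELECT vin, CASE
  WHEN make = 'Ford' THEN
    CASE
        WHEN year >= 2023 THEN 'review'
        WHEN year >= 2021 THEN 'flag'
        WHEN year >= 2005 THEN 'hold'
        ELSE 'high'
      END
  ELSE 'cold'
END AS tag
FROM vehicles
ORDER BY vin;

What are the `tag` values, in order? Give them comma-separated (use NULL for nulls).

vin=G10: make='Honda' → outer ELSE → cold
vin=G26: make='Honda' → outer ELSE → cold
vin=G31: make='Kia' → outer ELSE → cold
vin=G46: make='Honda' → outer ELSE → cold
vin=G47: make='Ford' → inner[year >= 2005] → hold
vin=G53: make='Toyota' → outer ELSE → cold
vin=G54: make='Toyota' → outer ELSE → cold
vin=G65: make='Ford' → inner[year >= 2005] → hold
vin=G67: make='Tesla' → outer ELSE → cold
vin=G75: make='Toyota' → outer ELSE → cold
vin=G78: make='Honda' → outer ELSE → cold
vin=G79: make='BMW' → outer ELSE → cold
vin=G80: make='Tesla' → outer ELSE → cold
vin=G99: make='Tesla' → outer ELSE → cold

cold, cold, cold, cold, hold, cold, cold, hold, cold, cold, cold, cold, cold, cold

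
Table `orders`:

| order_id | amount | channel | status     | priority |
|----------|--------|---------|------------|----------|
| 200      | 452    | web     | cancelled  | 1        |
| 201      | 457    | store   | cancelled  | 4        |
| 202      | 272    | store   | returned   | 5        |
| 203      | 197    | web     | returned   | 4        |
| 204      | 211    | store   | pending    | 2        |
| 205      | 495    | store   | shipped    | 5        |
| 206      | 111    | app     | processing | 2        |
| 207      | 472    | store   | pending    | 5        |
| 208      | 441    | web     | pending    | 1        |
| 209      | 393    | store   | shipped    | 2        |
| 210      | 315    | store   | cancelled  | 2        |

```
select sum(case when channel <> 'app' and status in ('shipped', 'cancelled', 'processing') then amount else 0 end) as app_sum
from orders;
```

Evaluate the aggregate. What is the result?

order_id=200: ✓ → 452
order_id=201: ✓ → 457
order_id=202: ✗
order_id=203: ✗
order_id=204: ✗
order_id=205: ✓ → 495
order_id=206: ✗
order_id=207: ✗
order_id=208: ✗
order_id=209: ✓ → 393
order_id=210: ✓ → 315
app_sum = 452 + 457 + 495 + 393 + 315 = 2112

2112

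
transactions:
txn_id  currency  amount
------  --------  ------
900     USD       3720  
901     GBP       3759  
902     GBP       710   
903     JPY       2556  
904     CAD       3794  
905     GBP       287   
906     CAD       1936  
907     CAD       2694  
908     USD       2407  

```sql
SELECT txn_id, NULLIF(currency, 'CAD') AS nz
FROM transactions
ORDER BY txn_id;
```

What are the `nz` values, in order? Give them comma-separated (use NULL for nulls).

USD, GBP, GBP, JPY, NULL, GBP, NULL, NULL, USD

txn_id=900: currency=USD vs CAD: differ → USD
txn_id=901: currency=GBP vs CAD: differ → GBP
txn_id=902: currency=GBP vs CAD: differ → GBP
txn_id=903: currency=JPY vs CAD: differ → JPY
txn_id=904: currency=CAD vs CAD: equal → NULL
txn_id=905: currency=GBP vs CAD: differ → GBP
txn_id=906: currency=CAD vs CAD: equal → NULL
txn_id=907: currency=CAD vs CAD: equal → NULL
txn_id=908: currency=USD vs CAD: differ → USD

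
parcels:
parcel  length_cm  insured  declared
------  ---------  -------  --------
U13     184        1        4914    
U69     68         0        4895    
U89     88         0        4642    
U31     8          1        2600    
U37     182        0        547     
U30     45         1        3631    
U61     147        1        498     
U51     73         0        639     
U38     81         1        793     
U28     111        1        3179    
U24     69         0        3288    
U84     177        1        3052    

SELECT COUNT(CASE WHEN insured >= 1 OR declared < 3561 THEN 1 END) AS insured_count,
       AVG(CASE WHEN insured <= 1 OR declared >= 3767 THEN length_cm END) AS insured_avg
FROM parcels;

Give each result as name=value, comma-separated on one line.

[insured_count: insured >= 1 OR declared < 3561]
parcel=U13: ✓ → 1
parcel=U69: ✗
parcel=U89: ✗
parcel=U31: ✓ → 1
parcel=U37: ✓ → 1
parcel=U30: ✓ → 1
parcel=U61: ✓ → 1
parcel=U51: ✓ → 1
parcel=U38: ✓ → 1
parcel=U28: ✓ → 1
parcel=U24: ✓ → 1
parcel=U84: ✓ → 1
insured_count = COUNT(1, 1, 1, 1, 1, 1, 1, 1, 1, 1) = 10
—
[insured_avg: insured <= 1 OR declared >= 3767]
parcel=U13: ✓ → 184
parcel=U69: ✓ → 68
parcel=U89: ✓ → 88
parcel=U31: ✓ → 8
parcel=U37: ✓ → 182
parcel=U30: ✓ → 45
parcel=U61: ✓ → 147
parcel=U51: ✓ → 73
parcel=U38: ✓ → 81
parcel=U28: ✓ → 111
parcel=U24: ✓ → 69
parcel=U84: ✓ → 177
insured_avg = (184 + 68 + 88 + 8 + 182 + 45 + 147 + 73 + 81 + 111 + 69 + 177) / 12 = 102.75

insured_count=10, insured_avg=102.75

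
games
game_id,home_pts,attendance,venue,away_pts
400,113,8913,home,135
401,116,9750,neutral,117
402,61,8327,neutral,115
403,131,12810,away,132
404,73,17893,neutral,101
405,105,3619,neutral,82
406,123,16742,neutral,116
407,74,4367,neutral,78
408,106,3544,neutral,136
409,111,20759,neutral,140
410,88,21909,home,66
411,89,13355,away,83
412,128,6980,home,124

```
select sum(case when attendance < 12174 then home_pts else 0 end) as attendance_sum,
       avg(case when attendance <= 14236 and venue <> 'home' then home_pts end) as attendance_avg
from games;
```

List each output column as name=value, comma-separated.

[attendance_sum: attendance < 12174]
game_id=400: ✓ → 113
game_id=401: ✓ → 116
game_id=402: ✓ → 61
game_id=403: ✗
game_id=404: ✗
game_id=405: ✓ → 105
game_id=406: ✗
game_id=407: ✓ → 74
game_id=408: ✓ → 106
game_id=409: ✗
game_id=410: ✗
game_id=411: ✗
game_id=412: ✓ → 128
attendance_sum = 113 + 116 + 61 + 105 + 74 + 106 + 128 = 703
—
[attendance_avg: attendance <= 14236 and venue <> 'home']
game_id=400: ✗
game_id=401: ✓ → 116
game_id=402: ✓ → 61
game_id=403: ✓ → 131
game_id=404: ✗
game_id=405: ✓ → 105
game_id=406: ✗
game_id=407: ✓ → 74
game_id=408: ✓ → 106
game_id=409: ✗
game_id=410: ✗
game_id=411: ✓ → 89
game_id=412: ✗
attendance_avg = (116 + 61 + 131 + 105 + 74 + 106 + 89) / 7 = 97.4285714286

attendance_sum=703, attendance_avg=97.4285714286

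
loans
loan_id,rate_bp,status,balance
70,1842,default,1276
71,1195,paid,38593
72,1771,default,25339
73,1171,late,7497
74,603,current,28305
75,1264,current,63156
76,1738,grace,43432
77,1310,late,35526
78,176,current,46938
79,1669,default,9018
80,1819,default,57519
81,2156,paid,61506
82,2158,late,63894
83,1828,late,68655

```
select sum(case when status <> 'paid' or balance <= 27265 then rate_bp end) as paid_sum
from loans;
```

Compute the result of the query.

loan_id=70: ✓ → 1842
loan_id=71: ✗
loan_id=72: ✓ → 1771
loan_id=73: ✓ → 1171
loan_id=74: ✓ → 603
loan_id=75: ✓ → 1264
loan_id=76: ✓ → 1738
loan_id=77: ✓ → 1310
loan_id=78: ✓ → 176
loan_id=79: ✓ → 1669
loan_id=80: ✓ → 1819
loan_id=81: ✗
loan_id=82: ✓ → 2158
loan_id=83: ✓ → 1828
paid_sum = 1842 + 1771 + 1171 + 603 + 1264 + 1738 + 1310 + 176 + 1669 + 1819 + 2158 + 1828 = 17349

17349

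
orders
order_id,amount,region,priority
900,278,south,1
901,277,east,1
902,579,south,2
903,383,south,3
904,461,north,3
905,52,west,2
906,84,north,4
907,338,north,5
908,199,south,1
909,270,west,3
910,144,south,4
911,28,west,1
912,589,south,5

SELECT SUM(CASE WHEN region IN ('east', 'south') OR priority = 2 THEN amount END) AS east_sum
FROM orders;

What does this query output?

order_id=900: ✓ → 278
order_id=901: ✓ → 277
order_id=902: ✓ → 579
order_id=903: ✓ → 383
order_id=904: ✗
order_id=905: ✓ → 52
order_id=906: ✗
order_id=907: ✗
order_id=908: ✓ → 199
order_id=909: ✗
order_id=910: ✓ → 144
order_id=911: ✗
order_id=912: ✓ → 589
east_sum = 278 + 277 + 579 + 383 + 52 + 199 + 144 + 589 = 2501

2501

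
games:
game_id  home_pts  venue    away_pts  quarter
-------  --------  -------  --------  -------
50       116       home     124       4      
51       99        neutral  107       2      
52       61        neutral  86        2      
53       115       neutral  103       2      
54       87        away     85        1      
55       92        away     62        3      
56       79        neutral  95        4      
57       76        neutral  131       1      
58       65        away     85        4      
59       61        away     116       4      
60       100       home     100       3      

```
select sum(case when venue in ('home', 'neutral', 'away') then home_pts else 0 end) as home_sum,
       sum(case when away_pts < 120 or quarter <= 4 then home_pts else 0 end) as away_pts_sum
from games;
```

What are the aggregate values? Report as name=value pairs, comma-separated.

[home_sum: venue in ('home', 'neutral', 'away')]
game_id=50: ✓ → 116
game_id=51: ✓ → 99
game_id=52: ✓ → 61
game_id=53: ✓ → 115
game_id=54: ✓ → 87
game_id=55: ✓ → 92
game_id=56: ✓ → 79
game_id=57: ✓ → 76
game_id=58: ✓ → 65
game_id=59: ✓ → 61
game_id=60: ✓ → 100
home_sum = 116 + 99 + 61 + 115 + 87 + 92 + 79 + 76 + 65 + 61 + 100 = 951
—
[away_pts_sum: away_pts < 120 or quarter <= 4]
game_id=50: ✓ → 116
game_id=51: ✓ → 99
game_id=52: ✓ → 61
game_id=53: ✓ → 115
game_id=54: ✓ → 87
game_id=55: ✓ → 92
game_id=56: ✓ → 79
game_id=57: ✓ → 76
game_id=58: ✓ → 65
game_id=59: ✓ → 61
game_id=60: ✓ → 100
away_pts_sum = 116 + 99 + 61 + 115 + 87 + 92 + 79 + 76 + 65 + 61 + 100 = 951

home_sum=951, away_pts_sum=951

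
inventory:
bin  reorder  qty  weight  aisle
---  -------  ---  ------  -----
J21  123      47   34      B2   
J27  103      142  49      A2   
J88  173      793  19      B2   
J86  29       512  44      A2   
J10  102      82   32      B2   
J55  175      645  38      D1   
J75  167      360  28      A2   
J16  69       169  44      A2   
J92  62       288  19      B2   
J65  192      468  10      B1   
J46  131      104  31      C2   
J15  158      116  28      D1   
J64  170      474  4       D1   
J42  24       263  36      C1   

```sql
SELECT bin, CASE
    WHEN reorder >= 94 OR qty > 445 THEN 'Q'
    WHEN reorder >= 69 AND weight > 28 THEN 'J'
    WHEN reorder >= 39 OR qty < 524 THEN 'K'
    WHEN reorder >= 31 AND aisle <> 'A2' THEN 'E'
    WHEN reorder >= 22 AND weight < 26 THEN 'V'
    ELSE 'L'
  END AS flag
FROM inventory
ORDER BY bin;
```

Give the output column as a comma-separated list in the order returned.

Q, Q, J, Q, Q, K, Q, Q, Q, Q, Q, Q, Q, K

bin=J10: reorder >= 94 OR qty > 445 → Q
bin=J15: reorder >= 94 OR qty > 445 → Q
bin=J16: reorder >= 69 AND weight > 28 → J
bin=J21: reorder >= 94 OR qty > 445 → Q
bin=J27: reorder >= 94 OR qty > 445 → Q
bin=J42: reorder >= 39 OR qty < 524 → K
bin=J46: reorder >= 94 OR qty > 445 → Q
bin=J55: reorder >= 94 OR qty > 445 → Q
bin=J64: reorder >= 94 OR qty > 445 → Q
bin=J65: reorder >= 94 OR qty > 445 → Q
bin=J75: reorder >= 94 OR qty > 445 → Q
bin=J86: reorder >= 94 OR qty > 445 → Q
bin=J88: reorder >= 94 OR qty > 445 → Q
bin=J92: reorder >= 39 OR qty < 524 → K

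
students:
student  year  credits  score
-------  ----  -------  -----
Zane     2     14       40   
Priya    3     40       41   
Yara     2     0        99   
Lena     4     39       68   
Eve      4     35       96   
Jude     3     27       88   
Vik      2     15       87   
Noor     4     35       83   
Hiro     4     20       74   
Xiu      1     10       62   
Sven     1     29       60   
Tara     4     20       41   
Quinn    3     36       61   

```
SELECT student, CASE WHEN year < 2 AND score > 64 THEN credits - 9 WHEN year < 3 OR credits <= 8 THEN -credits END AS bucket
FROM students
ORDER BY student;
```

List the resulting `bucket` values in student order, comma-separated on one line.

NULL, NULL, NULL, NULL, NULL, NULL, NULL, -29, NULL, -15, -10, 0, -14

student=Eve: (no match → NULL) → NULL
student=Hiro: (no match → NULL) → NULL
student=Jude: (no match → NULL) → NULL
student=Lena: (no match → NULL) → NULL
student=Noor: (no match → NULL) → NULL
student=Priya: (no match → NULL) → NULL
student=Quinn: (no match → NULL) → NULL
student=Sven: year < 3 OR credits <= 8 → -29
student=Tara: (no match → NULL) → NULL
student=Vik: year < 3 OR credits <= 8 → -15
student=Xiu: year < 3 OR credits <= 8 → -10
student=Yara: year < 3 OR credits <= 8 → 0
student=Zane: year < 3 OR credits <= 8 → -14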